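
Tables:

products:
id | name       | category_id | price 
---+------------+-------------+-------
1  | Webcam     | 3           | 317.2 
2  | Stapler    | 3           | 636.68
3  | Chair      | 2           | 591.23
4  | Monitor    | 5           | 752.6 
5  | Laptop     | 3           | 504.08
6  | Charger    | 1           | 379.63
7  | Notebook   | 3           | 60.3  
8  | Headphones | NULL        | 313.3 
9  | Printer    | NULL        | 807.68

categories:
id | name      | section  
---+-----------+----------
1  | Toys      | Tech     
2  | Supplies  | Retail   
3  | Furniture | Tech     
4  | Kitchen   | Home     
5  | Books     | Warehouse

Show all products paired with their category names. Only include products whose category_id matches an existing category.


INNER JOIN keeps only products rows whose category_id matches an id in categories. Walk through each product:
  - product 1 (Webcam): category_id=3 -> matches Furniture
  - product 2 (Stapler): category_id=3 -> matches Furniture
  - product 3 (Chair): category_id=2 -> matches Supplies
  - product 4 (Monitor): category_id=5 -> matches Books
  - product 5 (Laptop): category_id=3 -> matches Furniture
  - product 6 (Charger): category_id=1 -> matches Toys
  - product 7 (Notebook): category_id=3 -> matches Furniture
  - product 8 (Headphones): category_id=NULL, no match -> dropped
  - product 9 (Printer): category_id=NULL, no match -> dropped
So 2 of 9 rows are dropped.

SQL:
SELECT a.name, b.name AS category
FROM products a
INNER JOIN categories b ON a.category_id = b.id

Result:
name     | category 
---------+----------
Webcam   | Furniture
Stapler  | Furniture
Chair    | Supplies 
Monitor  | Books    
Laptop   | Furniture
Charger  | Toys     
Notebook | Furniture


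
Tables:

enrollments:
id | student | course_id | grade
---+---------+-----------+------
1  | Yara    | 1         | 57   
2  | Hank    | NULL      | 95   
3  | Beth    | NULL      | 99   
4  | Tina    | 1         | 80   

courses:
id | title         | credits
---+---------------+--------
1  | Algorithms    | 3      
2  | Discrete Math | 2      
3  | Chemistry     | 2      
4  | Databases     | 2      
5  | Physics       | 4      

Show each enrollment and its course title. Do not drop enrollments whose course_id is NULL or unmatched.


LEFT JOIN keeps every row from enrollments (the left table); where course_id has no match in courses, the course columns become NULL. Walk through each enrollment:
  - enrollment 1 (Yara): course_id=1 -> matches Algorithms
  - enrollment 2 (Hank): course_id=NULL, no match -> kept with NULL
  - enrollment 3 (Beth): course_id=NULL, no match -> kept with NULL
  - enrollment 4 (Tina): course_id=1 -> matches Algorithms
All 4 rows appear; 2 have NULL course.

SQL:
SELECT a.student, b.title AS course
FROM enrollments a
LEFT JOIN courses b ON a.course_id = b.id

Result:
student | course    
--------+-----------
Yara    | Algorithms
Hank    | NULL      
Beth    | NULL      
Tina    | Algorithms


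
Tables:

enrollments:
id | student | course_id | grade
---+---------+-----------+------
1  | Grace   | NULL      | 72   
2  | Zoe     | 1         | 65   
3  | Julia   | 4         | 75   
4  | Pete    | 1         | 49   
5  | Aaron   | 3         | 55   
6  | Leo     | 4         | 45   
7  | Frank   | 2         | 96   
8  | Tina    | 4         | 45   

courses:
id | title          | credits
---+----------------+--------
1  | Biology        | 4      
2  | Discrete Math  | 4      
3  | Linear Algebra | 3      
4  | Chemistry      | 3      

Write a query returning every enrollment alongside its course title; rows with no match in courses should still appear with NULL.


LEFT JOIN keeps every row from enrollments (the left table); where course_id has no match in courses, the course columns become NULL. Walk through each enrollment:
  - enrollment 1 (Grace): course_id=NULL, no match -> kept with NULL
  - enrollment 2 (Zoe): course_id=1 -> matches Biology
  - enrollment 3 (Julia): course_id=4 -> matches Chemistry
  - enrollment 4 (Pete): course_id=1 -> matches Biology
  - enrollment 5 (Aaron): course_id=3 -> matches Linear Algebra
  - enrollment 6 (Leo): course_id=4 -> matches Chemistry
  - enrollment 7 (Frank): course_id=2 -> matches Discrete Math
  - enrollment 8 (Tina): course_id=4 -> matches Chemistry
All 8 rows appear; 1 has NULL course.

SQL:
SELECT a.student, b.title AS course
FROM enrollments a
LEFT JOIN courses b ON a.course_id = b.id

Result:
student | course        
--------+---------------
Grace   | NULL          
Zoe     | Biology       
Julia   | Chemistry     
Pete    | Biology       
Aaron   | Linear Algebra
Leo     | Chemistry     
Frank   | Discrete Math 
Tina    | Chemistry     


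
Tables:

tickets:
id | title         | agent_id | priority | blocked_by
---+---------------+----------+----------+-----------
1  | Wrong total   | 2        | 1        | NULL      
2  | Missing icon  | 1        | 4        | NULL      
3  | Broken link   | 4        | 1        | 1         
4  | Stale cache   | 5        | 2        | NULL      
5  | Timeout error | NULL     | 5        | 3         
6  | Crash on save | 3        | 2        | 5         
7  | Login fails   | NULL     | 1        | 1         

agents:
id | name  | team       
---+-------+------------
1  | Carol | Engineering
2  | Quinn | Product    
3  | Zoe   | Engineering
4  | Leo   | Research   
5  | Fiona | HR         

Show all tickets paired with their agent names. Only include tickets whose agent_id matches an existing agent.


INNER JOIN keeps only tickets rows whose agent_id matches an id in agents. Walk through each ticket:
  - ticket 1 (Wrong total): agent_id=2 -> matches Quinn
  - ticket 2 (Missing icon): agent_id=1 -> matches Carol
  - ticket 3 (Broken link): agent_id=4 -> matches Leo
  - ticket 4 (Stale cache): agent_id=5 -> matches Fiona
  - ticket 5 (Timeout error): agent_id=NULL, no match -> dropped
  - ticket 6 (Crash on save): agent_id=3 -> matches Zoe
  - ticket 7 (Login fails): agent_id=NULL, no match -> dropped
So 2 of 7 rows are dropped.

SQL:
SELECT a.title, b.name AS agent
FROM tickets a
INNER JOIN agents b ON a.agent_id = b.id

Result:
title         | agent
--------------+------
Wrong total   | Quinn
Missing icon  | Carol
Broken link   | Leo  
Stale cache   | Fiona
Crash on save | Zoe  


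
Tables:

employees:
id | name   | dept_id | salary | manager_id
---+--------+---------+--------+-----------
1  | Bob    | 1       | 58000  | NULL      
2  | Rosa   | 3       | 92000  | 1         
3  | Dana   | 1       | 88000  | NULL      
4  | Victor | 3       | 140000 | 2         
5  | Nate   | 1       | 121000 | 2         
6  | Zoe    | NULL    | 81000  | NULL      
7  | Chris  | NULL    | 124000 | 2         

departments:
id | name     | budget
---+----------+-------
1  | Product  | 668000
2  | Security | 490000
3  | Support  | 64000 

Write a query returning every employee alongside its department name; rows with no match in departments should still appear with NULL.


LEFT JOIN keeps every row from employees (the left table); where dept_id has no match in departments, the department columns become NULL. Walk through each employee:
  - employee 1 (Bob): dept_id=1 -> matches Product
  - employee 2 (Rosa): dept_id=3 -> matches Support
  - employee 3 (Dana): dept_id=1 -> matches Product
  - employee 4 (Victor): dept_id=3 -> matches Support
  - employee 5 (Nate): dept_id=1 -> matches Product
  - employee 6 (Zoe): dept_id=NULL, no match -> kept with NULL
  - employee 7 (Chris): dept_id=NULL, no match -> kept with NULL
All 7 rows appear; 2 have NULL department.

SQL:
SELECT a.name, b.name AS department
FROM employees a
LEFT JOIN departments b ON a.dept_id = b.id

Result:
name   | department
-------+-----------
Bob    | Product   
Rosa   | Support   
Dana   | Product   
Victor | Support   
Nate   | Product   
Zoe    | NULL      
Chris  | NULL      


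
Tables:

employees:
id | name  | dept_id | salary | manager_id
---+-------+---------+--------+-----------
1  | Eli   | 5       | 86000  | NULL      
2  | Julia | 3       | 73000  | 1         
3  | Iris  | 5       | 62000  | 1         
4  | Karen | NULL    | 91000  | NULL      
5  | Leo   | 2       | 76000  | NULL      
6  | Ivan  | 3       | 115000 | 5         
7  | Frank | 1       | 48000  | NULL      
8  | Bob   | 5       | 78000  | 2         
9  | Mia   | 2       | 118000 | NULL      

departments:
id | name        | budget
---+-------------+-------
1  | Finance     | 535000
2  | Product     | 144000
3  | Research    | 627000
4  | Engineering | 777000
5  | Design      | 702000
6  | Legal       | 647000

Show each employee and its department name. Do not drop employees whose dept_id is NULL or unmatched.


LEFT JOIN keeps every row from employees (the left table); where dept_id has no match in departments, the department columns become NULL. Walk through each employee:
  - employee 1 (Eli): dept_id=5 -> matches Design
  - employee 2 (Julia): dept_id=3 -> matches Research
  - employee 3 (Iris): dept_id=5 -> matches Design
  - employee 4 (Karen): dept_id=NULL, no match -> kept with NULL
  - employee 5 (Leo): dept_id=2 -> matches Product
  - employee 6 (Ivan): dept_id=3 -> matches Research
  - employee 7 (Frank): dept_id=1 -> matches Finance
  - employee 8 (Bob): dept_id=5 -> matches Design
  - employee 9 (Mia): dept_id=2 -> matches Product
All 9 rows appear; 1 has NULL department.

SQL:
SELECT a.name, b.name AS department
FROM employees a
LEFT JOIN departments b ON a.dept_id = b.id

Result:
name  | department
------+-----------
Eli   | Design    
Julia | Research  
Iris  | Design    
Karen | NULL      
Leo   | Product   
Ivan  | Research  
Frank | Finance   
Bob   | Design    
Mia   | Product   


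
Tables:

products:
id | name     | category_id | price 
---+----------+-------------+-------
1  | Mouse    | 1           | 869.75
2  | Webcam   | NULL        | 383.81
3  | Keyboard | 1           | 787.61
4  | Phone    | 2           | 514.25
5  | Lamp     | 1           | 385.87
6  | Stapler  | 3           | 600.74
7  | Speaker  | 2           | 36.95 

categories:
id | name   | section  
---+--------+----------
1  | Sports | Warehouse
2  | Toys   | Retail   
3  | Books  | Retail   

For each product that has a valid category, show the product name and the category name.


INNER JOIN keeps only products rows whose category_id matches an id in categories. Walk through each product:
  - product 1 (Mouse): category_id=1 -> matches Sports
  - product 2 (Webcam): category_id=NULL, no match -> dropped
  - product 3 (Keyboard): category_id=1 -> matches Sports
  - product 4 (Phone): category_id=2 -> matches Toys
  - product 5 (Lamp): category_id=1 -> matches Sports
  - product 6 (Stapler): category_id=3 -> matches Books
  - product 7 (Speaker): category_id=2 -> matches Toys
So 1 of 7 rows is dropped.

SQL:
SELECT a.name, b.name AS category
FROM products a
INNER JOIN categories b ON a.category_id = b.id

Result:
name     | category
---------+---------
Mouse    | Sports  
Keyboard | Sports  
Phone    | Toys    
Lamp     | Sports  
Stapler  | Books   
Speaker  | Toys    


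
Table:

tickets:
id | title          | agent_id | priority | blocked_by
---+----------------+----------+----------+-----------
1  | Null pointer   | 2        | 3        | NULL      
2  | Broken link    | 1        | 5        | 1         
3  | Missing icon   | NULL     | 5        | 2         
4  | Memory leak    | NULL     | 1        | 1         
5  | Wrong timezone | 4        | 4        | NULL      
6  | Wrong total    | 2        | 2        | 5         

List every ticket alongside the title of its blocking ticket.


This is a self-join: tickets is joined to a second copy of itself, matching each row's blocked_by to another row's id. Use LEFT JOIN so rows with blocked_by=NULL are kept.
  - ticket 1 (Null pointer): blocked_by=NULL -> NULL
  - ticket 2 (Broken link): blocked_by=1 -> Null pointer
  - ticket 3 (Missing icon): blocked_by=2 -> Broken link
  - ticket 4 (Memory leak): blocked_by=1 -> Null pointer
  - ticket 5 (Wrong timezone): blocked_by=NULL -> NULL
  - ticket 6 (Wrong total): blocked_by=5 -> Wrong timezone

SQL:
SELECT a.title AS item, b.title AS blocked_by
FROM tickets a
LEFT JOIN tickets b ON a.blocked_by = b.id

Result:
item           | blocked_by    
---------------+---------------
Null pointer   | NULL          
Broken link    | Null pointer  
Missing icon   | Broken link   
Memory leak    | Null pointer  
Wrong timezone | NULL          
Wrong total    | Wrong timezone


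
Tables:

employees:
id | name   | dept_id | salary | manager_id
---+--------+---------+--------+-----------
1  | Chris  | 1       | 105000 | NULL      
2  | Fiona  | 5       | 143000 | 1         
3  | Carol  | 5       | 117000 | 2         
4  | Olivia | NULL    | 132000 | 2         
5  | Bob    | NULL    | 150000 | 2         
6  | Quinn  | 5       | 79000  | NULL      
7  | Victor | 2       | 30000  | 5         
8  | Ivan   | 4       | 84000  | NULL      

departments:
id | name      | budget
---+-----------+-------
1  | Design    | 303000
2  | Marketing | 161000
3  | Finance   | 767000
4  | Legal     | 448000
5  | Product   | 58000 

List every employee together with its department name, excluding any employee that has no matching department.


INNER JOIN keeps only employees rows whose dept_id matches an id in departments. Walk through each employee:
  - employee 1 (Chris): dept_id=1 -> matches Design
  - employee 2 (Fiona): dept_id=5 -> matches Product
  - employee 3 (Carol): dept_id=5 -> matches Product
  - employee 4 (Olivia): dept_id=NULL, no match -> dropped
  - employee 5 (Bob): dept_id=NULL, no match -> dropped
  - employee 6 (Quinn): dept_id=5 -> matches Product
  - employee 7 (Victor): dept_id=2 -> matches Marketing
  - employee 8 (Ivan): dept_id=4 -> matches Legal
So 2 of 8 rows are dropped.

SQL:
SELECT a.name, b.name AS department
FROM employees a
INNER JOIN departments b ON a.dept_id = b.id

Result:
name   | department
-------+-----------
Chris  | Design    
Fiona  | Product   
Carol  | Product   
Quinn  | Product   
Victor | Marketing 
Ivan   | Legal     


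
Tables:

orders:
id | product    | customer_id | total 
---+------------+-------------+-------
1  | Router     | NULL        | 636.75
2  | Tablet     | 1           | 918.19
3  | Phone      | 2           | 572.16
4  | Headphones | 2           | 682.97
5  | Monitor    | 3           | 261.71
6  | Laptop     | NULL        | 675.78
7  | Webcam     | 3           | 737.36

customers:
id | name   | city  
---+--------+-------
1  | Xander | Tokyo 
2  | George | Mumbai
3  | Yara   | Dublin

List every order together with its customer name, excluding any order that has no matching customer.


INNER JOIN keeps only orders rows whose customer_id matches an id in customers. Walk through each order:
  - order 1 (Router): customer_id=NULL, no match -> dropped
  - order 2 (Tablet): customer_id=1 -> matches Xander
  - order 3 (Phone): customer_id=2 -> matches George
  - order 4 (Headphones): customer_id=2 -> matches George
  - order 5 (Monitor): customer_id=3 -> matches Yara
  - order 6 (Laptop): customer_id=NULL, no match -> dropped
  - order 7 (Webcam): customer_id=3 -> matches Yara
So 2 of 7 rows are dropped.

SQL:
SELECT a.product, b.name AS customer
FROM orders a
INNER JOIN customers b ON a.customer_id = b.id

Result:
product    | customer
-----------+---------
Tablet     | Xander  
Phone      | George  
Headphones | George  
Monitor    | Yara    
Webcam     | Yara    


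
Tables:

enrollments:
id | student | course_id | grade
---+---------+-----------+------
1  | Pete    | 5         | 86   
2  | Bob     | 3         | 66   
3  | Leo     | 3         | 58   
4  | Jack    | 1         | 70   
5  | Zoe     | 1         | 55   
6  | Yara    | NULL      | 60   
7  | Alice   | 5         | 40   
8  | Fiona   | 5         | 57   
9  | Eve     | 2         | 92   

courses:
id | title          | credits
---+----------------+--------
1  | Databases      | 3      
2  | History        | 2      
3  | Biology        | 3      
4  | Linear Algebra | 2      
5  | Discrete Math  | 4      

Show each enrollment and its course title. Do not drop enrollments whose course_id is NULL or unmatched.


LEFT JOIN keeps every row from enrollments (the left table); where course_id has no match in courses, the course columns become NULL. Walk through each enrollment:
  - enrollment 1 (Pete): course_id=5 -> matches Discrete Math
  - enrollment 2 (Bob): course_id=3 -> matches Biology
  - enrollment 3 (Leo): course_id=3 -> matches Biology
  - enrollment 4 (Jack): course_id=1 -> matches Databases
  - enrollment 5 (Zoe): course_id=1 -> matches Databases
  - enrollment 6 (Yara): course_id=NULL, no match -> kept with NULL
  - enrollment 7 (Alice): course_id=5 -> matches Discrete Math
  - enrollment 8 (Fiona): course_id=5 -> matches Discrete Math
  - enrollment 9 (Eve): course_id=2 -> matches History
All 9 rows appear; 1 has NULL course.

SQL:
SELECT a.student, b.title AS course
FROM enrollments a
LEFT JOIN courses b ON a.course_id = b.id

Result:
student | course       
--------+--------------
Pete    | Discrete Math
Bob     | Biology      
Leo     | Biology      
Jack    | Databases    
Zoe     | Databases    
Yara    | NULL         
Alice   | Discrete Math
Fiona   | Discrete Math
Eve     | History      


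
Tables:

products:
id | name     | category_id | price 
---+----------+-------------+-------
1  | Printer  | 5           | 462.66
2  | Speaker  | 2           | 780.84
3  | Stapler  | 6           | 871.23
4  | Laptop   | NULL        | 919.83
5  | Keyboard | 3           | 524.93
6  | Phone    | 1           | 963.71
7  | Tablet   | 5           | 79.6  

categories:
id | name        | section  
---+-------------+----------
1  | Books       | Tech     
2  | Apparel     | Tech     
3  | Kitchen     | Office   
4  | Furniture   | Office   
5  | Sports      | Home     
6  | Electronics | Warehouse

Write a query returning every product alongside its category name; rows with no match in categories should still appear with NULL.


LEFT JOIN keeps every row from products (the left table); where category_id has no match in categories, the category columns become NULL. Walk through each product:
  - product 1 (Printer): category_id=5 -> matches Sports
  - product 2 (Speaker): category_id=2 -> matches Apparel
  - product 3 (Stapler): category_id=6 -> matches Electronics
  - product 4 (Laptop): category_id=NULL, no match -> kept with NULL
  - product 5 (Keyboard): category_id=3 -> matches Kitchen
  - product 6 (Phone): category_id=1 -> matches Books
  - product 7 (Tablet): category_id=5 -> matches Sports
All 7 rows appear; 1 has NULL category.

SQL:
SELECT a.name, b.name AS category
FROM products a
LEFT JOIN categories b ON a.category_id = b.id

Result:
name     | category   
---------+------------
Printer  | Sports     
Speaker  | Apparel    
Stapler  | Electronics
Laptop   | NULL       
Keyboard | Kitchen    
Phone    | Books      
Tablet   | Sports     


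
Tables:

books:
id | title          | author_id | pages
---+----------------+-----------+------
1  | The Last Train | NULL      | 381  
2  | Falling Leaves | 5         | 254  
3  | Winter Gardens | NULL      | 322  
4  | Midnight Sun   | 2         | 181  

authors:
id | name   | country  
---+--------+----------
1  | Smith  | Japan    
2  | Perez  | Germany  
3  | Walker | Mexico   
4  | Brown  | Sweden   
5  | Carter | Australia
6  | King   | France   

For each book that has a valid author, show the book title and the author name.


INNER JOIN keeps only books rows whose author_id matches an id in authors. Walk through each book:
  - book 1 (The Last Train): author_id=NULL, no match -> dropped
  - book 2 (Falling Leaves): author_id=5 -> matches Carter
  - book 3 (Winter Gardens): author_id=NULL, no match -> dropped
  - book 4 (Midnight Sun): author_id=2 -> matches Perez
So 2 of 4 rows are dropped.

SQL:
SELECT a.title, b.name AS author
FROM books a
INNER JOIN authors b ON a.author_id = b.id

Result:
title          | author
---------------+-------
Falling Leaves | Carter
Midnight Sun   | Perez 


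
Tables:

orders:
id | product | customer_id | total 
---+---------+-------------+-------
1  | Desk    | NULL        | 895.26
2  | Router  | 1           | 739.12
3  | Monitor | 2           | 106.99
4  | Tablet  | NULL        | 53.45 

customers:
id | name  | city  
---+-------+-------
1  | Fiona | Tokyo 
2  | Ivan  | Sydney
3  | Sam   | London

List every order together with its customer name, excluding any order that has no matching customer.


INNER JOIN keeps only orders rows whose customer_id matches an id in customers. Walk through each order:
  - order 1 (Desk): customer_id=NULL, no match -> dropped
  - order 2 (Router): customer_id=1 -> matches Fiona
  - order 3 (Monitor): customer_id=2 -> matches Ivan
  - order 4 (Tablet): customer_id=NULL, no match -> dropped
So 2 of 4 rows are dropped.

SQL:
SELECT a.product, b.name AS customer
FROM orders a
INNER JOIN customers b ON a.customer_id = b.id

Result:
product | customer
--------+---------
Router  | Fiona   
Monitor | Ivan    


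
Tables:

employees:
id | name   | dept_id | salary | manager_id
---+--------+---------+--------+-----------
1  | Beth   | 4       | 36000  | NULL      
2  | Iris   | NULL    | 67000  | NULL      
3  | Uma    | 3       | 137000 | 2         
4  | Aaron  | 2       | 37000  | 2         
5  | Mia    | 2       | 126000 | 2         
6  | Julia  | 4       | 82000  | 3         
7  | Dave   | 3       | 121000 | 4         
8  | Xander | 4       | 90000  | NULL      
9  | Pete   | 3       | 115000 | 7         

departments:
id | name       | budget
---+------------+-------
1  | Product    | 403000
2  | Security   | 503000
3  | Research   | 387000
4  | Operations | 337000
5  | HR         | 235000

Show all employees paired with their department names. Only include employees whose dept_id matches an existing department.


INNER JOIN keeps only employees rows whose dept_id matches an id in departments. Walk through each employee:
  - employee 1 (Beth): dept_id=4 -> matches Operations
  - employee 2 (Iris): dept_id=NULL, no match -> dropped
  - employee 3 (Uma): dept_id=3 -> matches Research
  - employee 4 (Aaron): dept_id=2 -> matches Security
  - employee 5 (Mia): dept_id=2 -> matches Security
  - employee 6 (Julia): dept_id=4 -> matches Operations
  - employee 7 (Dave): dept_id=3 -> matches Research
  - employee 8 (Xander): dept_id=4 -> matches Operations
  - employee 9 (Pete): dept_id=3 -> matches Research
So 1 of 9 rows is dropped.

SQL:
SELECT a.name, b.name AS department
FROM employees a
INNER JOIN departments b ON a.dept_id = b.id

Result:
name   | department
-------+-----------
Beth   | Operations
Uma    | Research  
Aaron  | Security  
Mia    | Security  
Julia  | Operations
Dave   | Research  
Xander | Operations
Pete   | Research  


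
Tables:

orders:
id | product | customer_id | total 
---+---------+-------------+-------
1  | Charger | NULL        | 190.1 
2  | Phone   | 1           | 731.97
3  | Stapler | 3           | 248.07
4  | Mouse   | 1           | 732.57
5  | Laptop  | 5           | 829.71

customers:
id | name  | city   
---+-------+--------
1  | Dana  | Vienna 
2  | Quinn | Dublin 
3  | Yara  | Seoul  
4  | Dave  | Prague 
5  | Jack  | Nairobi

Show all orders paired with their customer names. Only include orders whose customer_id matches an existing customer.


INNER JOIN keeps only orders rows whose customer_id matches an id in customers. Walk through each order:
  - order 1 (Charger): customer_id=NULL, no match -> dropped
  - order 2 (Phone): customer_id=1 -> matches Dana
  - order 3 (Stapler): customer_id=3 -> matches Yara
  - order 4 (Mouse): customer_id=1 -> matches Dana
  - order 5 (Laptop): customer_id=5 -> matches Jack
So 1 of 5 rows is dropped.

SQL:
SELECT a.product, b.name AS customer
FROM orders a
INNER JOIN customers b ON a.customer_id = b.id

Result:
product | customer
--------+---------
Phone   | Dana    
Stapler | Yara    
Mouse   | Dana    
Laptop  | Jack    


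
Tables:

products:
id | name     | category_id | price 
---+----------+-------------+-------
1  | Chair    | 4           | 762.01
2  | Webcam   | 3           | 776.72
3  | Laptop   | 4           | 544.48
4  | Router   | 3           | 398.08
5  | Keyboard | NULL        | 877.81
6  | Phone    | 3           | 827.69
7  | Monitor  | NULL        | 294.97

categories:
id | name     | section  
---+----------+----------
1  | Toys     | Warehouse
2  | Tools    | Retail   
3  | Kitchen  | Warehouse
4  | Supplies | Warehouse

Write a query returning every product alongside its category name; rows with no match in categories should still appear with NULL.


LEFT JOIN keeps every row from products (the left table); where category_id has no match in categories, the category columns become NULL. Walk through each product:
  - product 1 (Chair): category_id=4 -> matches Supplies
  - product 2 (Webcam): category_id=3 -> matches Kitchen
  - product 3 (Laptop): category_id=4 -> matches Supplies
  - product 4 (Router): category_id=3 -> matches Kitchen
  - product 5 (Keyboard): category_id=NULL, no match -> kept with NULL
  - product 6 (Phone): category_id=3 -> matches Kitchen
  - product 7 (Monitor): category_id=NULL, no match -> kept with NULL
All 7 rows appear; 2 have NULL category.

SQL:
SELECT a.name, b.name AS category
FROM products a
LEFT JOIN categories b ON a.category_id = b.id

Result:
name     | category
---------+---------
Chair    | Supplies
Webcam   | Kitchen 
Laptop   | Supplies
Router   | Kitchen 
Keyboard | NULL    
Phone    | Kitchen 
Monitor  | NULL    


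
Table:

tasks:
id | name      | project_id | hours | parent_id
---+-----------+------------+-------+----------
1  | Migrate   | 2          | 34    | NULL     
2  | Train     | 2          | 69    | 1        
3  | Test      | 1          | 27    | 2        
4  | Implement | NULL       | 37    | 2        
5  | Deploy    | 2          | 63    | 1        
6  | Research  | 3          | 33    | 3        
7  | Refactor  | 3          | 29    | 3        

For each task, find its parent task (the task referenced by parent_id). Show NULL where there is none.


This is a self-join: tasks is joined to a second copy of itself, matching each row's parent_id to another row's id. Use LEFT JOIN so rows with parent_id=NULL are kept.
  - task 1 (Migrate): parent_id=NULL -> NULL
  - task 2 (Train): parent_id=1 -> Migrate
  - task 3 (Test): parent_id=2 -> Train
  - task 4 (Implement): parent_id=2 -> Train
  - task 5 (Deploy): parent_id=1 -> Migrate
  - task 6 (Research): parent_id=3 -> Test
  - task 7 (Refactor): parent_id=3 -> Test

SQL:
SELECT a.name AS item, b.name AS parent
FROM tasks a
LEFT JOIN tasks b ON a.parent_id = b.id

Result:
item      | parent 
----------+--------
Migrate   | NULL   
Train     | Migrate
Test      | Train  
Implement | Train  
Deploy    | Migrate
Research  | Test   
Refactor  | Test   


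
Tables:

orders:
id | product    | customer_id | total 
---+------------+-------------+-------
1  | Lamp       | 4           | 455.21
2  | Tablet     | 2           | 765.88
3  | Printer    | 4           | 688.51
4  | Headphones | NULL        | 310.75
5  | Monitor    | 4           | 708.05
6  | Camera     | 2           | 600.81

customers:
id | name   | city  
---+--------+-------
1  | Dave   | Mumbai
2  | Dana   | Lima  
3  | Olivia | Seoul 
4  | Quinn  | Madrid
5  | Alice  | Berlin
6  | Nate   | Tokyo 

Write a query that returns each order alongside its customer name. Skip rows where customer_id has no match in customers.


INNER JOIN keeps only orders rows whose customer_id matches an id in customers. Walk through each order:
  - order 1 (Lamp): customer_id=4 -> matches Quinn
  - order 2 (Tablet): customer_id=2 -> matches Dana
  - order 3 (Printer): customer_id=4 -> matches Quinn
  - order 4 (Headphones): customer_id=NULL, no match -> dropped
  - order 5 (Monitor): customer_id=4 -> matches Quinn
  - order 6 (Camera): customer_id=2 -> matches Dana
So 1 of 6 rows is dropped.

SQL:
SELECT a.product, b.name AS customer
FROM orders a
INNER JOIN customers b ON a.customer_id = b.id

Result:
product | customer
--------+---------
Lamp    | Quinn   
Tablet  | Dana    
Printer | Quinn   
Monitor | Quinn   
Camera  | Dana    


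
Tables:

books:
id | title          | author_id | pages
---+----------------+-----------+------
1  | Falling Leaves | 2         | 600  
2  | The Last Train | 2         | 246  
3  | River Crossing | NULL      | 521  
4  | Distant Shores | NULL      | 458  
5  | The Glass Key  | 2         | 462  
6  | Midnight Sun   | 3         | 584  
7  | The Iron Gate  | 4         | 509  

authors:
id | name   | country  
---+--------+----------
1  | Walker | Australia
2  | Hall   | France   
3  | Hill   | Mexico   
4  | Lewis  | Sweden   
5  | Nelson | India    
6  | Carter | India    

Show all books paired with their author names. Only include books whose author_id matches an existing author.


INNER JOIN keeps only books rows whose author_id matches an id in authors. Walk through each book:
  - book 1 (Falling Leaves): author_id=2 -> matches Hall
  - book 2 (The Last Train): author_id=2 -> matches Hall
  - book 3 (River Crossing): author_id=NULL, no match -> dropped
  - book 4 (Distant Shores): author_id=NULL, no match -> dropped
  - book 5 (The Glass Key): author_id=2 -> matches Hall
  - book 6 (Midnight Sun): author_id=3 -> matches Hill
  - book 7 (The Iron Gate): author_id=4 -> matches Lewis
So 2 of 7 rows are dropped.

SQL:
SELECT a.title, b.name AS author
FROM books a
INNER JOIN authors b ON a.author_id = b.id

Result:
title          | author
---------------+-------
Falling Leaves | Hall  
The Last Train | Hall  
The Glass Key  | Hall  
Midnight Sun   | Hill  
The Iron Gate  | Lewis 


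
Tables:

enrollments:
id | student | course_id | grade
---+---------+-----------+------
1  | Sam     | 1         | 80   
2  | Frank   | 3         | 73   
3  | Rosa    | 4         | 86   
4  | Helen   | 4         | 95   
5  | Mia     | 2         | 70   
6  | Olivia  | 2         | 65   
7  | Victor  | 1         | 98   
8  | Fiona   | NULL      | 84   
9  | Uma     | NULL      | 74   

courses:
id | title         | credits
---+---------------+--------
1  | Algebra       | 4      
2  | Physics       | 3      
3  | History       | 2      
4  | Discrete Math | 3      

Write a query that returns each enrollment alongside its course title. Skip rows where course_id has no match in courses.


INNER JOIN keeps only enrollments rows whose course_id matches an id in courses. Walk through each enrollment:
  - enrollment 1 (Sam): course_id=1 -> matches Algebra
  - enrollment 2 (Frank): course_id=3 -> matches History
  - enrollment 3 (Rosa): course_id=4 -> matches Discrete Math
  - enrollment 4 (Helen): course_id=4 -> matches Discrete Math
  - enrollment 5 (Mia): course_id=2 -> matches Physics
  - enrollment 6 (Olivia): course_id=2 -> matches Physics
  - enrollment 7 (Victor): course_id=1 -> matches Algebra
  - enrollment 8 (Fiona): course_id=NULL, no match -> dropped
  - enrollment 9 (Uma): course_id=NULL, no match -> dropped
So 2 of 9 rows are dropped.

SQL:
SELECT a.student, b.title AS course
FROM enrollments a
INNER JOIN courses b ON a.course_id = b.id

Result:
student | course       
--------+--------------
Sam     | Algebra      
Frank   | History      
Rosa    | Discrete Math
Helen   | Discrete Math
Mia     | Physics      
Olivia  | Physics      
Victor  | Algebra      


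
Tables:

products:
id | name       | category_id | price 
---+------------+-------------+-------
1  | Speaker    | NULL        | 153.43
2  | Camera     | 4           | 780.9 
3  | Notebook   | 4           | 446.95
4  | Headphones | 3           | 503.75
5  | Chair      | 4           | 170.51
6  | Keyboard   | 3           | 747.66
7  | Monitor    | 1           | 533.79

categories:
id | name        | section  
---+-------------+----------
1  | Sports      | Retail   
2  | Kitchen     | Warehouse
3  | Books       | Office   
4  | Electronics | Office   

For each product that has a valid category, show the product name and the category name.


INNER JOIN keeps only products rows whose category_id matches an id in categories. Walk through each product:
  - product 1 (Speaker): category_id=NULL, no match -> dropped
  - product 2 (Camera): category_id=4 -> matches Electronics
  - product 3 (Notebook): category_id=4 -> matches Electronics
  - product 4 (Headphones): category_id=3 -> matches Books
  - product 5 (Chair): category_id=4 -> matches Electronics
  - product 6 (Keyboard): category_id=3 -> matches Books
  - product 7 (Monitor): category_id=1 -> matches Sports
So 1 of 7 rows is dropped.

SQL:
SELECT a.name, b.name AS category
FROM products a
INNER JOIN categories b ON a.category_id = b.id

Result:
name       | category   
-----------+------------
Camera     | Electronics
Notebook   | Electronics
Headphones | Books      
Chair      | Electronics
Keyboard   | Books      
Monitor    | Sports     


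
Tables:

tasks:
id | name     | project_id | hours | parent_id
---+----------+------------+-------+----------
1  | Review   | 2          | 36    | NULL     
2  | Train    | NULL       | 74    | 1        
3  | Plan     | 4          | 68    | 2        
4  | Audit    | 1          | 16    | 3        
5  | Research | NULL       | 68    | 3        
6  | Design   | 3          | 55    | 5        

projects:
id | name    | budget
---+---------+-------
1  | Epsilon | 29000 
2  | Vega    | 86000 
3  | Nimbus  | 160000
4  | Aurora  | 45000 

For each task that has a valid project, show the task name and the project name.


INNER JOIN keeps only tasks rows whose project_id matches an id in projects. Walk through each task:
  - task 1 (Review): project_id=2 -> matches Vega
  - task 2 (Train): project_id=NULL, no match -> dropped
  - task 3 (Plan): project_id=4 -> matches Aurora
  - task 4 (Audit): project_id=1 -> matches Epsilon
  - task 5 (Research): project_id=NULL, no match -> dropped
  - task 6 (Design): project_id=3 -> matches Nimbus
So 2 of 6 rows are dropped.

SQL:
SELECT a.name, b.name AS project
FROM tasks a
INNER JOIN projects b ON a.project_id = b.id

Result:
name   | project
-------+--------
Review | Vega   
Plan   | Aurora 
Audit  | Epsilon
Design | Nimbus 


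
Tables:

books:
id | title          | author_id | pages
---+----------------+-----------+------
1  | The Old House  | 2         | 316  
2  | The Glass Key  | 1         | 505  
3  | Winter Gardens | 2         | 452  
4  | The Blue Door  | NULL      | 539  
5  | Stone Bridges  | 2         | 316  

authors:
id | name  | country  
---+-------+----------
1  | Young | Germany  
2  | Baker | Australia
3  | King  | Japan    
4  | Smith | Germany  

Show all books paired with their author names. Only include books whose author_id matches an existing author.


INNER JOIN keeps only books rows whose author_id matches an id in authors. Walk through each book:
  - book 1 (The Old House): author_id=2 -> matches Baker
  - book 2 (The Glass Key): author_id=1 -> matches Young
  - book 3 (Winter Gardens): author_id=2 -> matches Baker
  - book 4 (The Blue Door): author_id=NULL, no match -> dropped
  - book 5 (Stone Bridges): author_id=2 -> matches Baker
So 1 of 5 rows is dropped.

SQL:
SELECT a.title, b.name AS author
FROM books a
INNER JOIN authors b ON a.author_id = b.id

Result:
title          | author
---------------+-------
The Old House  | Baker 
The Glass Key  | Young 
Winter Gardens | Baker 
Stone Bridges  | Baker 


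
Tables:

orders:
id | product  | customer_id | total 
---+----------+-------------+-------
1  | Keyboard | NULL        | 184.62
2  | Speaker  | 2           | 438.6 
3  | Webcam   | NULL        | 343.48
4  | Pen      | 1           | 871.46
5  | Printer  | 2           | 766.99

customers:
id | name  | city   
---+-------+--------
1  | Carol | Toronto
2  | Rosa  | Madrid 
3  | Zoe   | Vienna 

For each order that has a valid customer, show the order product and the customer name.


INNER JOIN keeps only orders rows whose customer_id matches an id in customers. Walk through each order:
  - order 1 (Keyboard): customer_id=NULL, no match -> dropped
  - order 2 (Speaker): customer_id=2 -> matches Rosa
  - order 3 (Webcam): customer_id=NULL, no match -> dropped
  - order 4 (Pen): customer_id=1 -> matches Carol
  - order 5 (Printer): customer_id=2 -> matches Rosa
So 2 of 5 rows are dropped.

SQL:
SELECT a.product, b.name AS customer
FROM orders a
INNER JOIN customers b ON a.customer_id = b.id

Result:
product | customer
--------+---------
Speaker | Rosa    
Pen     | Carol   
Printer | Rosa    


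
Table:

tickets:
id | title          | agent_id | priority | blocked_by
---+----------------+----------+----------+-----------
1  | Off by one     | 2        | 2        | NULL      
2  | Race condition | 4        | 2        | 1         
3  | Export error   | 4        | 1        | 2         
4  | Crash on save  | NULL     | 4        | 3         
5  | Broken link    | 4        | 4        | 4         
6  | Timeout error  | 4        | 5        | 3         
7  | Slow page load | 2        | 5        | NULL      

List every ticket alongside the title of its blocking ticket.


This is a self-join: tickets is joined to a second copy of itself, matching each row's blocked_by to another row's id. Use LEFT JOIN so rows with blocked_by=NULL are kept.
  - ticket 1 (Off by one): blocked_by=NULL -> NULL
  - ticket 2 (Race condition): blocked_by=1 -> Off by one
  - ticket 3 (Export error): blocked_by=2 -> Race condition
  - ticket 4 (Crash on save): blocked_by=3 -> Export error
  - ticket 5 (Broken link): blocked_by=4 -> Crash on save
  - ticket 6 (Timeout error): blocked_by=3 -> Export error
  - ticket 7 (Slow page load): blocked_by=NULL -> NULL

SQL:
SELECT a.title AS item, b.title AS blocked_by
FROM tickets a
LEFT JOIN tickets b ON a.blocked_by = b.id

Result:
item           | blocked_by    
---------------+---------------
Off by one     | NULL          
Race condition | Off by one    
Export error   | Race condition
Crash on save  | Export error  
Broken link    | Crash on save 
Timeout error  | Export error  
Slow page load | NULL          


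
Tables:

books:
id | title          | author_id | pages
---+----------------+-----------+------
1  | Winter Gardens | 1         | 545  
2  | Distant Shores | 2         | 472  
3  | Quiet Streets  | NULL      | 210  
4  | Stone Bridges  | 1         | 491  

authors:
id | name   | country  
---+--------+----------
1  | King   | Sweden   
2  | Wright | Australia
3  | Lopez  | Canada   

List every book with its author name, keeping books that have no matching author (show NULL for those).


LEFT JOIN keeps every row from books (the left table); where author_id has no match in authors, the author columns become NULL. Walk through each book:
  - book 1 (Winter Gardens): author_id=1 -> matches King
  - book 2 (Distant Shores): author_id=2 -> matches Wright
  - book 3 (Quiet Streets): author_id=NULL, no match -> kept with NULL
  - book 4 (Stone Bridges): author_id=1 -> matches King
All 4 rows appear; 1 has NULL author.

SQL:
SELECT a.title, b.name AS author
FROM books a
LEFT JOIN authors b ON a.author_id = b.id

Result:
title          | author
---------------+-------
Winter Gardens | King  
Distant Shores | Wright
Quiet Streets  | NULL  
Stone Bridges  | King  


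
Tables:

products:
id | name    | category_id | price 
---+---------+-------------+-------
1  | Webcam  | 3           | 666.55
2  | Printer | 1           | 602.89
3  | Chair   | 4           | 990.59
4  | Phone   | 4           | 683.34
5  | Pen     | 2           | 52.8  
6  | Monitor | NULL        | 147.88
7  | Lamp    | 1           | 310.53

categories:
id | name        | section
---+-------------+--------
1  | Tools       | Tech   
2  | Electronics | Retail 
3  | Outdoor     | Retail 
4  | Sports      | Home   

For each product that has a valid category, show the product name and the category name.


INNER JOIN keeps only products rows whose category_id matches an id in categories. Walk through each product:
  - product 1 (Webcam): category_id=3 -> matches Outdoor
  - product 2 (Printer): category_id=1 -> matches Tools
  - product 3 (Chair): category_id=4 -> matches Sports
  - product 4 (Phone): category_id=4 -> matches Sports
  - product 5 (Pen): category_id=2 -> matches Electronics
  - product 6 (Monitor): category_id=NULL, no match -> dropped
  - product 7 (Lamp): category_id=1 -> matches Tools
So 1 of 7 rows is dropped.

SQL:
SELECT a.name, b.name AS category
FROM products a
INNER JOIN categories b ON a.category_id = b.id

Result:
name    | category   
--------+------------
Webcam  | Outdoor    
Printer | Tools      
Chair   | Sports     
Phone   | Sports     
Pen     | Electronics
Lamp    | Tools      
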